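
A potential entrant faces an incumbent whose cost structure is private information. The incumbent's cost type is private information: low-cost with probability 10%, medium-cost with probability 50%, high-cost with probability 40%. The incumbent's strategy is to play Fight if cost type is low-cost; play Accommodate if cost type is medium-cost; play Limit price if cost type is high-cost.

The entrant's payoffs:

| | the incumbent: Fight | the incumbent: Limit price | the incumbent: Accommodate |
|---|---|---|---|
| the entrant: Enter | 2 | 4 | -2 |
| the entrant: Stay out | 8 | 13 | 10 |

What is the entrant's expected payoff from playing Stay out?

E[Stay out] = 0.1·8 + 0.5·10 + 0.4·13 = 0.8 + 5 + 5.2 = 11

11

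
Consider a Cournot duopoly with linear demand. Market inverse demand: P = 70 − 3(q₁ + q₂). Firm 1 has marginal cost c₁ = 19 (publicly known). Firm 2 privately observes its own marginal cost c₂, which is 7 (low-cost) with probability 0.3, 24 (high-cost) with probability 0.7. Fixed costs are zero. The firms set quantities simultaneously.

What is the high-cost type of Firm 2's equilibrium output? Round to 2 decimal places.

4.84

Each type of Firm 2 best-responds to q₁; Firm 1 best-responds to the expected q₂ over Firm 2's types.
Firm 2 with cost c maximizes (70 − 3(q₁+q₂) − c)·q₂, giving q₂(c) = (70 − c − 3q₁)/6.
E[c₂] = 0.3·7 + 0.7·24 = 18.9
Firm 1's FOC against E[q₂] yields q₁ = (70 − 2·19 + E[c₂])/9 = (70 − 38 + 18.9)/9 = 5.65556.
q₂(high-cost) = (70 − 24 − 3·5.65556)/6 = 4.83889.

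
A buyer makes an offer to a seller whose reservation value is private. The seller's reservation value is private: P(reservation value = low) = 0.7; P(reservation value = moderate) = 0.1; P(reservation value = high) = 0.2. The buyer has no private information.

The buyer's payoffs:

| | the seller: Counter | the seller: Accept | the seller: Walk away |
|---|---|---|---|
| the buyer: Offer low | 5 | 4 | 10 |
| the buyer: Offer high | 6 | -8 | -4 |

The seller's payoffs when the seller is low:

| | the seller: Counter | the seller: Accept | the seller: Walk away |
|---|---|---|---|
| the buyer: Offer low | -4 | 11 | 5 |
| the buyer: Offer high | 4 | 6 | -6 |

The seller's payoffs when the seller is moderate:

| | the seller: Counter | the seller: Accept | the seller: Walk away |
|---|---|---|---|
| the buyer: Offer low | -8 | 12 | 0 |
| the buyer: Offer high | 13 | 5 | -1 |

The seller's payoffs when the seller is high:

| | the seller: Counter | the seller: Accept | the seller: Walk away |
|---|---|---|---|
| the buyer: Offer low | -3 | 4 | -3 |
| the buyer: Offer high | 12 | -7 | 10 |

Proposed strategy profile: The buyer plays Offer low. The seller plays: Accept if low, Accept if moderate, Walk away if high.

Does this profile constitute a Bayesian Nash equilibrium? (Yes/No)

No

A profile is a BNE iff every type of every player is best-responding given beliefs about the other side.
The buyer plays Offer low: E[Offer low] = 0.7·(4) + 0.1·(4) + 0.2·(10) = 5.2; E[Offer high] = -7.2. Best-responding. ✓
The seller (reservation value low), facing Offer low: Counter gives -4, Accept gives 11, Walk away gives 5. Proposed Accept is best. ✓
The seller (reservation value moderate), facing Offer low: Counter gives -8, Accept gives 12, Walk away gives 0. Proposed Accept is best. ✓
The seller (reservation value high), facing Offer low: Counter gives -3, Accept gives 4, Walk away gives -3. Proposed Walk away is not best — profitable deviation exists. ✗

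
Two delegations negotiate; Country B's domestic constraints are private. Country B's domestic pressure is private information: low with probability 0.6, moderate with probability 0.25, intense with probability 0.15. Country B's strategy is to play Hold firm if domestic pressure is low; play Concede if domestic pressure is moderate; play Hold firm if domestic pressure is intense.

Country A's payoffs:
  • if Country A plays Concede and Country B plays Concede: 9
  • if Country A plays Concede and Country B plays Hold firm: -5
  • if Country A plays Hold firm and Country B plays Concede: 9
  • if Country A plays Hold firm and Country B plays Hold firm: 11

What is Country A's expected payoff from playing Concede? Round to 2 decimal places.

-1.50

E[Concede] = 0.6·(-5) + 0.25·9 + 0.15·(-5) = (-3) + 2.25 + (-0.75) = -1.5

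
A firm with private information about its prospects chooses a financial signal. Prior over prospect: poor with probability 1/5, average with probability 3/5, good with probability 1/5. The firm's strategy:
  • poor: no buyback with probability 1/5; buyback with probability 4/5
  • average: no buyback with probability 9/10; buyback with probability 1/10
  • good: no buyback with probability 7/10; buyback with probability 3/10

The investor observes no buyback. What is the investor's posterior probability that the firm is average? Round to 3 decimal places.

P(no buyback) = (1/5)·(1/5) + (3/5)·(9/10) + (1/5)·(7/10) = 18/25
P(average | no buyback) = ((3/5)·(9/10)) / (18/25) = (27/50) / (18/25) = 3/4

0.750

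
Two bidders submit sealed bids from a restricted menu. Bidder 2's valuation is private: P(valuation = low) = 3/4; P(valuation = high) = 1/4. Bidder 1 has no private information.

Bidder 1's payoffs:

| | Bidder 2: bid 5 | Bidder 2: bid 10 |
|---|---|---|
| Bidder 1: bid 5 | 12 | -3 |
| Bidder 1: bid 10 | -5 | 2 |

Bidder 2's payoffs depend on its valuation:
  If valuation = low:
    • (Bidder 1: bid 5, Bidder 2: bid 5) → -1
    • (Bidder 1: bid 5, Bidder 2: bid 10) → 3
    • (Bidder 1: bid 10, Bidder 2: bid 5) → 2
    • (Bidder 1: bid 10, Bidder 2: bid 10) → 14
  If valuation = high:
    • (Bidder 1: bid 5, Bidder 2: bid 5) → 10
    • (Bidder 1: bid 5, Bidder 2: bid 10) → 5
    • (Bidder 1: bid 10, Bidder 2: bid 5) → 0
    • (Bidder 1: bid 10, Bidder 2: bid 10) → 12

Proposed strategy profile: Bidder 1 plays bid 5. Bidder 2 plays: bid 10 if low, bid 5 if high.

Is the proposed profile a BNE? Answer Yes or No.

Yes

Bidder 1 plays bid 5: E[bid 5] = 3/4·(-3) + 1/4·(12) = 3/4; E[bid 10] = 1/4. Best-responding. ✓
Bidder 2 (valuation low), facing bid 5: bid 5 gives -1, bid 10 gives 3. Proposed bid 10 is best. ✓
Bidder 2 (valuation high), facing bid 5: bid 5 gives 10, bid 10 gives 5. Proposed bid 5 is best. ✓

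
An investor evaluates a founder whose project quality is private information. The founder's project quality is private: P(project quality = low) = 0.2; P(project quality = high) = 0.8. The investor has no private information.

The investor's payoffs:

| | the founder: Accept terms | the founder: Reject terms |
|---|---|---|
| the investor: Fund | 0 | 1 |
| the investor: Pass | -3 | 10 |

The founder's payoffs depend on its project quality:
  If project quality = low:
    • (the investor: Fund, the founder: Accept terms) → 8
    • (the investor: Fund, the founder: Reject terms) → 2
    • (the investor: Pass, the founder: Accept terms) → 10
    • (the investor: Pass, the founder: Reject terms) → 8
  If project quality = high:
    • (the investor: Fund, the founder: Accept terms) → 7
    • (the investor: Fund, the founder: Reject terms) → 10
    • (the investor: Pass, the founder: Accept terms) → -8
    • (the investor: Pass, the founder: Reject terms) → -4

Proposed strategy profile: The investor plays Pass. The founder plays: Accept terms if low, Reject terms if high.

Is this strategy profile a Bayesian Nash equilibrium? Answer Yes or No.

Yes

The investor plays Pass: E[Pass] = 0.2·(-3) + 0.8·(10) = 7.4; E[Fund] = 0.8. Best-responding. ✓
The founder (project quality low), facing Pass: Accept terms gives 10, Reject terms gives 8. Proposed Accept terms is best. ✓
The founder (project quality high), facing Pass: Accept terms gives -8, Reject terms gives -4. Proposed Reject terms is best. ✓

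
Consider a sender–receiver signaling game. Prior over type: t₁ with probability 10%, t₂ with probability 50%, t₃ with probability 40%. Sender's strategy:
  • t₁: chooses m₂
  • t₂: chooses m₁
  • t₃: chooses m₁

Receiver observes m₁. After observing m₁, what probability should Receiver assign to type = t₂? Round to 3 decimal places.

Apply Bayes' rule using the sender's strategy as the likelihood.
P(m₁) = 0.1·0 + 0.5·1 + 0.4·1 = 0.9
P(t₂ | m₁) = (0.5·1) / 0.9 = 0.5 / 0.9 = 0.555556

0.556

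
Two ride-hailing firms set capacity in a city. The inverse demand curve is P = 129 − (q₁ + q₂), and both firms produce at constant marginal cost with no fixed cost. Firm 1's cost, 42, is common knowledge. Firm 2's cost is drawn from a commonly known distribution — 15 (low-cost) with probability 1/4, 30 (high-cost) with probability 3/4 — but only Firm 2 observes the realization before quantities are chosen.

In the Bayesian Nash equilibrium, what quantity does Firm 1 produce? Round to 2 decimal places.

23.75

Type-c best response for Firm 2: q₂(c) = (129 − c)/2 − q₁/2.
Firm 1 maximizes expected profit; its first-order condition is 129 − 2q₁ − E[q₂] − 42 = 0.
Substituting E[q₂] and solving: E[c₂] = 26.25, so q₁ = (129 − 2·42 + 26.25)/3 = 23.75.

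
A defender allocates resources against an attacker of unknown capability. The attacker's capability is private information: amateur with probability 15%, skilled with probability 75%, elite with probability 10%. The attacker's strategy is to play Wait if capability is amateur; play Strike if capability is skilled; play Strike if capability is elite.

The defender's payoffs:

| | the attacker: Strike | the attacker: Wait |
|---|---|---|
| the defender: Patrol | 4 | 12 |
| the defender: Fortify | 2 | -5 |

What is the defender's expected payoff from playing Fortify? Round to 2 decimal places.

E[Fortify] = 0.15·(-5) + 0.75·2 + 0.1·2 = (-0.75) + 1.5 + 0.2 = 0.95

0.95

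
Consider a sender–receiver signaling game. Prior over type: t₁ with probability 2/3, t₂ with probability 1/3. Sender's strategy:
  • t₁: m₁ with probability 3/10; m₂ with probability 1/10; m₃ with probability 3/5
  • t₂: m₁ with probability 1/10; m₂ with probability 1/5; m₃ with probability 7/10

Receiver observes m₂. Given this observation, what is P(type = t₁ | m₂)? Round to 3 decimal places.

P(m₂) = (2/3)·(1/10) + (1/3)·(1/5) = 2/15
P(t₁ | m₂) = ((2/3)·(1/10)) / (2/15) = (1/15) / (2/15) = 1/2

0.500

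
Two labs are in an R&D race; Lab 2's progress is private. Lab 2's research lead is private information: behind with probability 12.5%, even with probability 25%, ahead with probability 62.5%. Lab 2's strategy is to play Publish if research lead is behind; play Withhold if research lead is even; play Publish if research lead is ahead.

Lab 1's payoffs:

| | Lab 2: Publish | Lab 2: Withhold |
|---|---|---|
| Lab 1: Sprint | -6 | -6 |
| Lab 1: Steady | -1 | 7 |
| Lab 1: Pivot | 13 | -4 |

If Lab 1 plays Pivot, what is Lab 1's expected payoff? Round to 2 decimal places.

E[Pivot] = 0.125·13 + 0.25·(-4) + 0.625·13 = 1.625 + (-1) + 8.125 = 8.75

8.75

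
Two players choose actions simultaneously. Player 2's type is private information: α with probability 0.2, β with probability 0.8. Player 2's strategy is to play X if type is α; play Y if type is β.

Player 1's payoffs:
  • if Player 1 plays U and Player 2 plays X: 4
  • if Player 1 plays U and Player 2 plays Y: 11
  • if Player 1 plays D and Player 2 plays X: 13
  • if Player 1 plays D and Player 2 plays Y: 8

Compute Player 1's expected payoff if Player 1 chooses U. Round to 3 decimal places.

E[U] = 0.2·4 + 0.8·11 = 0.8 + 8.8 = 9.6

9.600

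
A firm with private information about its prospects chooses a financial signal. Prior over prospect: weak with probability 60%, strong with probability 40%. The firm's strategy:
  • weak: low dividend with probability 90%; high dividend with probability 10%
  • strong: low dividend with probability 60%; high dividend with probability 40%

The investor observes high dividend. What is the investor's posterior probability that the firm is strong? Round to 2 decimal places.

0.73

P(high dividend) = 0.6·0.1 + 0.4·0.4 = 0.22
P(strong | high dividend) = (0.4·0.4) / 0.22 = 0.16 / 0.22 = 0.727273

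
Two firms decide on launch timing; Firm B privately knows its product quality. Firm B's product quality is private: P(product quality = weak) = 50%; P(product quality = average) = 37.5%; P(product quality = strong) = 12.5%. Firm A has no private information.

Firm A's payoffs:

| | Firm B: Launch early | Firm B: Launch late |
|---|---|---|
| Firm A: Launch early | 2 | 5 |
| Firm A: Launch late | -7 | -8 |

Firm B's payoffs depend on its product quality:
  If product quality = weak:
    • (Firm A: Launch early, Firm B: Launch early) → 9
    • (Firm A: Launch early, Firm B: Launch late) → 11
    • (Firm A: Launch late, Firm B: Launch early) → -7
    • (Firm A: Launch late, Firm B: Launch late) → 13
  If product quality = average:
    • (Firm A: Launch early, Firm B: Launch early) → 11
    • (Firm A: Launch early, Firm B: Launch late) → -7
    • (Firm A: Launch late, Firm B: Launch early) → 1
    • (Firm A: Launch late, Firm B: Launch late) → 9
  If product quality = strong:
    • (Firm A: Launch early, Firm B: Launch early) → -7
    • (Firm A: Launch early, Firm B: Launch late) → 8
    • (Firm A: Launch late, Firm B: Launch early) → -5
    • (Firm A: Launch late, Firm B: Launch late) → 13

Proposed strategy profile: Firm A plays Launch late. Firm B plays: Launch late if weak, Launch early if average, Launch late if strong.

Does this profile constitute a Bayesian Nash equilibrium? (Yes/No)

A profile is a BNE iff every type of every player is best-responding given beliefs about the other side.
Firm A plays Launch late: E[Launch late] = 0.5·(-8) + 0.375·(-7) + 0.125·(-8) = -7.625; E[Launch early] = 3.875. Not best-responding. ✗
Firm B (product quality weak), facing Launch late: Launch early gives -7, Launch late gives 13. Proposed Launch late is best. ✓
Firm B (product quality average), facing Launch late: Launch early gives 1, Launch late gives 9. Proposed Launch early is not best — profitable deviation exists. ✗
Firm B (product quality strong), facing Launch late: Launch early gives -5, Launch late gives 13. Proposed Launch late is best. ✓

No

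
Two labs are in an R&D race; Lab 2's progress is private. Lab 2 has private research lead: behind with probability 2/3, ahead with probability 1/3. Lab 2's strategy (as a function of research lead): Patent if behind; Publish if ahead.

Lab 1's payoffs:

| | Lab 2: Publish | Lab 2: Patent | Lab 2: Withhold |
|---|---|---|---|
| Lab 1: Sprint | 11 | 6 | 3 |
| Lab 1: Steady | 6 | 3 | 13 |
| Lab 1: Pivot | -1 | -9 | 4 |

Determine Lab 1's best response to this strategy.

Sprint

E[Sprint] = 2/3·(6) + 1/3·(11) = 23/3
E[Steady] = 2/3·(3) + 1/3·(6) = 4
E[Pivot] = 2/3·(-9) + 1/3·(-1) = -19/3
Best response: Sprint (23/3 is the largest).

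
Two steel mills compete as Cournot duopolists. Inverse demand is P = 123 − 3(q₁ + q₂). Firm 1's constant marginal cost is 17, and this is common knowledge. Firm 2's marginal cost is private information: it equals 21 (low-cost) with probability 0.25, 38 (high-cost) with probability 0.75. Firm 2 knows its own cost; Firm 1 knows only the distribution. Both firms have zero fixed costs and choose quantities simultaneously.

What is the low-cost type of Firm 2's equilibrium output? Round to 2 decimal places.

Type-c best response for Firm 2: q₂(c) = (123 − c)/6 − q₁/2.
Firm 1 maximizes expected profit; its first-order condition is 123 − 6q₁ − 3E[q₂] − 17 = 0.
Substituting E[q₂] and solving: E[c₂] = 33.75, so q₁ = (123 − 2·17 + 33.75)/9 = 13.6389.
q₂(low-cost) = (123 − 21 − 3·13.6389)/6 = 10.1806.

10.18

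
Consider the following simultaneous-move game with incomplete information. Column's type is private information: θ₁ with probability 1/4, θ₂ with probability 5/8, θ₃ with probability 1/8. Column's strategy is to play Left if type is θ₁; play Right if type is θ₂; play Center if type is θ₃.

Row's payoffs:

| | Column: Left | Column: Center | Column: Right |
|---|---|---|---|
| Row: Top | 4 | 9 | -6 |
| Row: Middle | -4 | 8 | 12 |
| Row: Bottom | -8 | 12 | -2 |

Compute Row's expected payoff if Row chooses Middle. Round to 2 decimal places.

7.50

E[Middle] = 1/4·(-4) + 5/8·12 + 1/8·8 = (-1) + 15/2 + 1 = 15/2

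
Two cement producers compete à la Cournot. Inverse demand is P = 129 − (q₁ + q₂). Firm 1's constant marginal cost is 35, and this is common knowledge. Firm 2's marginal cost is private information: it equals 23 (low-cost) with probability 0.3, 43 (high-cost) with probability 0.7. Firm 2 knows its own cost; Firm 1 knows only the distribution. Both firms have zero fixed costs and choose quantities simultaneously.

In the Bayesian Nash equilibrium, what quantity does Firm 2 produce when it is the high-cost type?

27

Type-c best response for Firm 2: q₂(c) = (129 − c)/2 − q₁/2.
Firm 1 maximizes expected profit; its first-order condition is 129 − 2q₁ − E[q₂] − 35 = 0.
Substituting E[q₂] and solving: E[c₂] = 37, so q₁ = (129 − 2·35 + 37)/3 = 32.
q₂(high-cost) = (129 − 43 − 32)/2 = 27.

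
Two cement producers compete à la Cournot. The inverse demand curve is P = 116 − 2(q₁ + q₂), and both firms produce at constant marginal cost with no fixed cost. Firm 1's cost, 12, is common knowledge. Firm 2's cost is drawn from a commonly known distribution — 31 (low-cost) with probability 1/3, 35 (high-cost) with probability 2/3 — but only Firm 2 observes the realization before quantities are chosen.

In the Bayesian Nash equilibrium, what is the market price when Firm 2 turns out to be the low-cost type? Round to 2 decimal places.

52.56

Firm 2 with cost c maximizes (116 − 2(q₁+q₂) − c)·q₂, giving q₂(c) = (116 − c − 2q₁)/4.
E[c₂] = 1/3·31 + 2/3·35 = 33.6667
Firm 1's FOC against E[q₂] yields q₁ = (116 − 2·12 + E[c₂])/6 = (116 − 24 + 33.6667)/6 = 20.9444.
q₂(low-cost) = 10.7778, so P = 116 − 2·(20.9444 + 10.7778) = 52.5556.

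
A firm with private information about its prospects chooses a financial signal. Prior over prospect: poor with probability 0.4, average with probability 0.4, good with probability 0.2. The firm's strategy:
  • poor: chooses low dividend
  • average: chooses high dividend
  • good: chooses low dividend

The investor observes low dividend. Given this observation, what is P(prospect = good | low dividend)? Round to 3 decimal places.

P(low dividend) = 0.4·1 + 0.4·0 + 0.2·1 = 0.6
P(good | low dividend) = (0.2·1) / 0.6 = 0.2 / 0.6 = 0.333333

0.333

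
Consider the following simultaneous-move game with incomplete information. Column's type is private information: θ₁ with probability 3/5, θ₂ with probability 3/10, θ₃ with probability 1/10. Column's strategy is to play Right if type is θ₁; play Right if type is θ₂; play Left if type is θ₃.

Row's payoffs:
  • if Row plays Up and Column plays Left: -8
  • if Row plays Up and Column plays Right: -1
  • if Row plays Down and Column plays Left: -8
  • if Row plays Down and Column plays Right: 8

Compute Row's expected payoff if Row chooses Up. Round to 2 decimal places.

-1.70

E[Up] = 3/5·(-1) + 3/10·(-1) + 1/10·(-8) = (-3/5) + (-3/10) + (-4/5) = -17/10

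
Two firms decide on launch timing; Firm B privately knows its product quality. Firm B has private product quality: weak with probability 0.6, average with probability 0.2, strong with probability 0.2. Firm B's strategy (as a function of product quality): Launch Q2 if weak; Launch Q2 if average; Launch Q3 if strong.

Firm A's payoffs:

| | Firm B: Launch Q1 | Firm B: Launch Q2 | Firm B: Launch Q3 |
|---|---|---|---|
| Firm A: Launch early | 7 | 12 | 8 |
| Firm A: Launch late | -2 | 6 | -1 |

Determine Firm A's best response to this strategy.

Launch early

E[Launch early] = 0.6·(12) + 0.2·(12) + 0.2·(8) = 11.2
E[Launch late] = 0.6·(6) + 0.2·(6) + 0.2·(-1) = 4.6
Best response: Launch early (11.2 is the largest).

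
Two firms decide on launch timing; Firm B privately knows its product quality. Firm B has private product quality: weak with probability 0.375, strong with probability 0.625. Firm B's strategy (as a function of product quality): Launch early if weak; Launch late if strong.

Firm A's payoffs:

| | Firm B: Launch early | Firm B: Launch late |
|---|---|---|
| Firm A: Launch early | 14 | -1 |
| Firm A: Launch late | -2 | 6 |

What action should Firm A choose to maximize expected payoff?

Compute Firm A's expected payoff for each action, taking the expectation over Firm B's type.
E[Launch early] = 0.375·(14) + 0.625·(-1) = 4.625
E[Launch late] = 0.375·(-2) + 0.625·(6) = 3
Best response: Launch early (4.625 is the largest).

Launch early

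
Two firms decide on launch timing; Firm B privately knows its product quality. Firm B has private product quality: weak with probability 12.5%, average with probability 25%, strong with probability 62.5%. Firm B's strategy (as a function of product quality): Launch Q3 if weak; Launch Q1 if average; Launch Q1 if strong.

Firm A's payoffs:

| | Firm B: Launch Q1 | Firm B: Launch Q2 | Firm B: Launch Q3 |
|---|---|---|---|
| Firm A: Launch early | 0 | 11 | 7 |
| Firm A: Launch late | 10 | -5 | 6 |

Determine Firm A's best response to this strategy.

Compute Firm A's expected payoff for each action, taking the expectation over Firm B's type.
E[Launch early] = 0.125·(7) + 0.25·(0) + 0.625·(0) = 0.875
E[Launch late] = 0.125·(6) + 0.25·(10) + 0.625·(10) = 9.5
Best response: Launch late (9.5 is the largest).

Launch late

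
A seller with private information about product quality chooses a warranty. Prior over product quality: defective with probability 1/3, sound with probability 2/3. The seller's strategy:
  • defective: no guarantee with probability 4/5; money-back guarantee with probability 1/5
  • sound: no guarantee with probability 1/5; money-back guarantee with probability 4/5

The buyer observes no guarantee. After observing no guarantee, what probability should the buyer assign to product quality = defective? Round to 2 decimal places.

P(no guarantee) = (1/3)·(4/5) + (2/3)·(1/5) = 2/5
P(defective | no guarantee) = ((1/3)·(4/5)) / (2/5) = (4/15) / (2/5) = 2/3

0.67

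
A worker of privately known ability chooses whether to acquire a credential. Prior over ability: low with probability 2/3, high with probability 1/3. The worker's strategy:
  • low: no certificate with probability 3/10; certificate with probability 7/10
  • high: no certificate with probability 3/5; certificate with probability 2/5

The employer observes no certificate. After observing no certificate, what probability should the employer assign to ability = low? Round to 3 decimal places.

0.500

P(no certificate) = (2/3)·(3/10) + (1/3)·(3/5) = 2/5
P(low | no certificate) = ((2/3)·(3/10)) / (2/5) = (1/5) / (2/5) = 1/2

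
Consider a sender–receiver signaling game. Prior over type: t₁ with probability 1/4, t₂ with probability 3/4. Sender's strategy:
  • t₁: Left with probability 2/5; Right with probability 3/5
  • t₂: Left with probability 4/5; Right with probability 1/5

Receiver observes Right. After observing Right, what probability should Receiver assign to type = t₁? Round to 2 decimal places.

P(Right) = (1/4)·(3/5) + (3/4)·(1/5) = 3/10
P(t₁ | Right) = ((1/4)·(3/5)) / (3/10) = (3/20) / (3/10) = 1/2

0.50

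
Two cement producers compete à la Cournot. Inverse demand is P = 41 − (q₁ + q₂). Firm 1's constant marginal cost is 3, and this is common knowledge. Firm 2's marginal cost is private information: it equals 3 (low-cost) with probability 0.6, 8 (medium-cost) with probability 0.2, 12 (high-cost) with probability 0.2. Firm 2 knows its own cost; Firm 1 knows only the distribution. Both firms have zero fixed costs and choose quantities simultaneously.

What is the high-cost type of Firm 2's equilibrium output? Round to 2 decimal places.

Each type of Firm 2 best-responds to q₁; Firm 1 best-responds to the expected q₂ over Firm 2's types.
Firm 2 with cost c maximizes (41 − (q₁+q₂) − c)·q₂, giving q₂(c) = (41 − c − q₁)/2.
E[c₂] = 0.6·3 + 0.2·8 + 0.2·12 = 5.8
Firm 1's FOC against E[q₂] yields q₁ = (41 − 2·3 + E[c₂])/3 = (41 − 6 + 5.8)/3 = 13.6.
q₂(high-cost) = (41 − 12 − 13.6)/2 = 7.7.

7.70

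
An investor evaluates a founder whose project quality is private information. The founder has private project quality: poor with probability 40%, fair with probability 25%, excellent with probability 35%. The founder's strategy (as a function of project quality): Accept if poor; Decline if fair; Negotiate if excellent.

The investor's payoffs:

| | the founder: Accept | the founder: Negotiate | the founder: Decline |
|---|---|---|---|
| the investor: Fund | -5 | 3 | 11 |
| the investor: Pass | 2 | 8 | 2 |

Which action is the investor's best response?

E[Fund] = 0.4·(-5) + 0.25·(11) + 0.35·(3) = 1.8
E[Pass] = 0.4·(2) + 0.25·(2) + 0.35·(8) = 4.1
Best response: Pass (4.1 is the largest).

Pass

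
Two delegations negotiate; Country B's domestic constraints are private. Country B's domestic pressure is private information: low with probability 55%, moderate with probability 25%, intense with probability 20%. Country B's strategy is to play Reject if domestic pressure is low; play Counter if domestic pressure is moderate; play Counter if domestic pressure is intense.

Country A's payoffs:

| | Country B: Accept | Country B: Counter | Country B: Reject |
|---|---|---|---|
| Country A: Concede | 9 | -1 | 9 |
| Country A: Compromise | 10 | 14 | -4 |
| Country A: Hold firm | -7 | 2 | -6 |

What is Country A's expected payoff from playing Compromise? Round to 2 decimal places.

Take the expectation over Country B's domestic pressure, weighting each type's action by its prior probability.
E[Compromise] = 0.55·(-4) + 0.25·14 + 0.2·14 = (-2.2) + 3.5 + 2.8 = 4.1

4.10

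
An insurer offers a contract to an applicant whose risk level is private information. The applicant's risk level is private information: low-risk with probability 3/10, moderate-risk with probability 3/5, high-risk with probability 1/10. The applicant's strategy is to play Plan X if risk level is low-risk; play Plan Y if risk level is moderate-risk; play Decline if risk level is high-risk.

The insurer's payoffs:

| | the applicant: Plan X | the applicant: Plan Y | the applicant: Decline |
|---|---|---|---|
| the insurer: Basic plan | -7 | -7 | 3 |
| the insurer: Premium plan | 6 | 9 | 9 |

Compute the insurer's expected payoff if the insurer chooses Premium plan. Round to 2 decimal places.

E[Premium plan] = 3/10·6 + 3/5·9 + 1/10·9 = 9/5 + 27/5 + 9/10 = 81/10

8.10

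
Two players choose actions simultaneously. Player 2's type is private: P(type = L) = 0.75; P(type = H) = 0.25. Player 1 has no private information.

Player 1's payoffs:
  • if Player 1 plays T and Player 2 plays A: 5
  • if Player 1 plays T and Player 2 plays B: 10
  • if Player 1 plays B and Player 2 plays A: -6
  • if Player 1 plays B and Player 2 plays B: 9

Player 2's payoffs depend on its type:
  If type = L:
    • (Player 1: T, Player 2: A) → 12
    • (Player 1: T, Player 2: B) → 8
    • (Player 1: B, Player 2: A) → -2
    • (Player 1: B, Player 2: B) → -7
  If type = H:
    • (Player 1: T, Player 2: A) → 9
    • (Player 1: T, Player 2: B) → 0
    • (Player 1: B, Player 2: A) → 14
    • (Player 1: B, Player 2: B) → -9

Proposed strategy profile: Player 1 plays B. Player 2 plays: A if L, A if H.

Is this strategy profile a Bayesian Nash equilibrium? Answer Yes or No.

No

A profile is a BNE iff every type of every player is best-responding given beliefs about the other side.
Player 1 plays B: E[B] = 0.75·(-6) + 0.25·(-6) = -6; E[T] = 5. Not best-responding. ✗
Player 2 (type L), facing B: A gives -2, B gives -7. Proposed A is best. ✓
Player 2 (type H), facing B: A gives 14, B gives -9. Proposed A is best. ✓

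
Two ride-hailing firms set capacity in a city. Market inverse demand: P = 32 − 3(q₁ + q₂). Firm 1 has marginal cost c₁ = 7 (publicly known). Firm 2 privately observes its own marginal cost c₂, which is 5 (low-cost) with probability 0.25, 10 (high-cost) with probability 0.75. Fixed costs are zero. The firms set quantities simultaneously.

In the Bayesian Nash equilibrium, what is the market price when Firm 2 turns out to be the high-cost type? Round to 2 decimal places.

16.54

Firm 2 with cost c maximizes (32 − 3(q₁+q₂) − c)·q₂, giving q₂(c) = (32 − c − 3q₁)/6.
E[c₂] = 0.25·5 + 0.75·10 = 8.75
Firm 1's FOC against E[q₂] yields q₁ = (32 − 2·7 + E[c₂])/9 = (32 − 14 + 8.75)/9 = 2.97222.
q₂(high-cost) = 2.18056, so P = 32 − 3·(2.97222 + 2.18056) = 16.5417.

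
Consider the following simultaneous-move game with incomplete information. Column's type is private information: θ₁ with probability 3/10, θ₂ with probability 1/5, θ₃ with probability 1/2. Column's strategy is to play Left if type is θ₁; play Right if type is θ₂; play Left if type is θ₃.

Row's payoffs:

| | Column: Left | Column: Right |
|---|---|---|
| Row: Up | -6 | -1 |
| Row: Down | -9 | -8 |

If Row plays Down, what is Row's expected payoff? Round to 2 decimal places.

Take the expectation over Column's type, weighting each type's action by its prior probability.
E[Down] = 3/10·(-9) + 1/5·(-8) + 1/2·(-9) = (-27/10) + (-8/5) + (-9/2) = -44/5

-8.80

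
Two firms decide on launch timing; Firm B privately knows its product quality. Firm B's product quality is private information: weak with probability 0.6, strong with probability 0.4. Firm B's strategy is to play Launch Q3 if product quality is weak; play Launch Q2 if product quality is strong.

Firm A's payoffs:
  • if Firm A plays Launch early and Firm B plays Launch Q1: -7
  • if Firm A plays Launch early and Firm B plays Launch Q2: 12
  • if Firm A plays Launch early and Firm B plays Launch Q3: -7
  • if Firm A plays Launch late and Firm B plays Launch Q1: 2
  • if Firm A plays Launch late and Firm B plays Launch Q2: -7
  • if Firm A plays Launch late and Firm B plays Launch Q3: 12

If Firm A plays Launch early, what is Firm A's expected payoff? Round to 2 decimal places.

0.60

E[Launch early] = 0.6·(-7) + 0.4·12 = (-4.2) + 4.8 = 0.6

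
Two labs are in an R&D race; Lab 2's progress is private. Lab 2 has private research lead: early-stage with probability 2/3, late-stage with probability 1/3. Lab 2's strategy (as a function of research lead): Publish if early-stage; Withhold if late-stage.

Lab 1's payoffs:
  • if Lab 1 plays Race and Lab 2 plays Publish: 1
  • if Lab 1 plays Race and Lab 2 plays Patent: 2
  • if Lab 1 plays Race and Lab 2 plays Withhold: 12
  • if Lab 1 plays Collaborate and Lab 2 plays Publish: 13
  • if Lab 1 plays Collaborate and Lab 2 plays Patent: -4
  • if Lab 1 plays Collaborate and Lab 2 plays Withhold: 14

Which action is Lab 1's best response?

E[Race] = 2/3·(1) + 1/3·(12) = 14/3
E[Collaborate] = 2/3·(13) + 1/3·(14) = 40/3
Best response: Collaborate (40/3 is the largest).

Collaborate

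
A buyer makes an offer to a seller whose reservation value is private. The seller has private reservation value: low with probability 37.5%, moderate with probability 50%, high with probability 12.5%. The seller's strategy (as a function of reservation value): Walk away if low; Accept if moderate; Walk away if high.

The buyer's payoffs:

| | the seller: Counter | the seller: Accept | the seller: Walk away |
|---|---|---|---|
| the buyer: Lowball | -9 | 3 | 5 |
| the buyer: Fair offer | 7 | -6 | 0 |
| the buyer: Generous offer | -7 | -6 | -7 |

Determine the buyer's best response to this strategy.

Compute the buyer's expected payoff for each action, taking the expectation over the seller's type.
E[Lowball] = 0.375·(5) + 0.5·(3) + 0.125·(5) = 4
E[Fair offer] = 0.375·(0) + 0.5·(-6) + 0.125·(0) = -3
E[Generous offer] = 0.375·(-7) + 0.5·(-6) + 0.125·(-7) = -6.5
Best response: Lowball (4 is the largest).

Lowball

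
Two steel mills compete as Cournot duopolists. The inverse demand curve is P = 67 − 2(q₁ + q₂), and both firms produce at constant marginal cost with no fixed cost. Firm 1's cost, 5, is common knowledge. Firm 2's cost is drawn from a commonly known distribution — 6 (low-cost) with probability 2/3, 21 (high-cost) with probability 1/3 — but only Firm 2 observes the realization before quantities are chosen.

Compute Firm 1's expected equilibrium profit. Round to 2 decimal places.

256.89

Firm 2 with cost c maximizes (67 − 2(q₁+q₂) − c)·q₂, giving q₂(c) = (67 − c − 2q₁)/4.
E[c₂] = 2/3·6 + 1/3·21 = 11
Firm 1's FOC against E[q₂] yields q₁ = (67 − 2·5 + E[c₂])/6 = (67 − 10 + 11)/6 = 11.3333.
E[P] = 67 − 2·(q₁ + E[q₂]) = 27.6667; Firm 1's expected profit = (E[P] − 5)·q₁ = (27.6667 − 5)·11.3333 = 256.889.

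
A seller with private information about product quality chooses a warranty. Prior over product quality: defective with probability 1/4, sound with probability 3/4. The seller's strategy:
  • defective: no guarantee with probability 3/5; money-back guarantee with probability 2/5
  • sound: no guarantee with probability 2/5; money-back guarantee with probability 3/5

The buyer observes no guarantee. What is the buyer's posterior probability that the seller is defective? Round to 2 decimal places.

0.33

Apply Bayes' rule using the sender's strategy as the likelihood.
P(no guarantee) = (1/4)·(3/5) + (3/4)·(2/5) = 9/20
P(defective | no guarantee) = ((1/4)·(3/5)) / (9/20) = (3/20) / (9/20) = 1/3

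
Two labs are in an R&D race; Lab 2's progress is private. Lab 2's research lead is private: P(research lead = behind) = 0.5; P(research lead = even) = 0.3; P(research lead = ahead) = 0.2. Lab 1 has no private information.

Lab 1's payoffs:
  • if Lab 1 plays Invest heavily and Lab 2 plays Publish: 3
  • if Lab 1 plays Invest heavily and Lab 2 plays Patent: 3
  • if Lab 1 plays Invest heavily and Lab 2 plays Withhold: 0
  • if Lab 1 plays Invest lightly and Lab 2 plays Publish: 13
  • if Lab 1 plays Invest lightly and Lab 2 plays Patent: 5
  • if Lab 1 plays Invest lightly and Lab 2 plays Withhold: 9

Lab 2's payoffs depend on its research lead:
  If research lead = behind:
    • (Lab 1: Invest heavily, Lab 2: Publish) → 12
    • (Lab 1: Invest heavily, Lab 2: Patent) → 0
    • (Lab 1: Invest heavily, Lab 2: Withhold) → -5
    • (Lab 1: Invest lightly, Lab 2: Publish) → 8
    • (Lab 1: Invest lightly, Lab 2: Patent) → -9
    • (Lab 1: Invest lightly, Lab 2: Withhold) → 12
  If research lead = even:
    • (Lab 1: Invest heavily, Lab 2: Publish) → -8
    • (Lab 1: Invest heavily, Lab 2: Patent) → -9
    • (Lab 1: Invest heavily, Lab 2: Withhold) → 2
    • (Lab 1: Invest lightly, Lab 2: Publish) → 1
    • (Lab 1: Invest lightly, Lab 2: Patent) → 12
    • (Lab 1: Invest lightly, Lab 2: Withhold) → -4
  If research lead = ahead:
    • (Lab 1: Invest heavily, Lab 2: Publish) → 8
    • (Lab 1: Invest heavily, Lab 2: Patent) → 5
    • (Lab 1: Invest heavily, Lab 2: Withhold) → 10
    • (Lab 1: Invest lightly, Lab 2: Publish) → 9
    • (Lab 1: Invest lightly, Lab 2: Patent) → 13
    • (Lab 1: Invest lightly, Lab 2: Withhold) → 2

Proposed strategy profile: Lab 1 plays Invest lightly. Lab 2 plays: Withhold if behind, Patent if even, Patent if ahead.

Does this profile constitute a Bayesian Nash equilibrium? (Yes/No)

Yes

A profile is a BNE iff every type of every player is best-responding given beliefs about the other side.
Lab 1 plays Invest lightly: E[Invest lightly] = 0.5·(9) + 0.3·(5) + 0.2·(5) = 7; E[Invest heavily] = 1.5. Best-responding. ✓
Lab 2 (research lead behind), facing Invest lightly: Publish gives 8, Patent gives -9, Withhold gives 12. Proposed Withhold is best. ✓
Lab 2 (research lead even), facing Invest lightly: Publish gives 1, Patent gives 12, Withhold gives -4. Proposed Patent is best. ✓
Lab 2 (research lead ahead), facing Invest lightly: Publish gives 9, Patent gives 13, Withhold gives 2. Proposed Patent is best. ✓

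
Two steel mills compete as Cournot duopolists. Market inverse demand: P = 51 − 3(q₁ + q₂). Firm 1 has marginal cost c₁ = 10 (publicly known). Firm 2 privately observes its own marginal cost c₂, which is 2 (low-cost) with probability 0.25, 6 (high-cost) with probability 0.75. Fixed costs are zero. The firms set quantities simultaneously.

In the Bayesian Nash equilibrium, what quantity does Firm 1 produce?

4

Type-c best response for Firm 2: q₂(c) = (51 − c)/6 − q₁/2.
Firm 1 maximizes expected profit; its first-order condition is 51 − 6q₁ − 3E[q₂] − 10 = 0.
Substituting E[q₂] and solving: E[c₂] = 5, so q₁ = (51 − 2·10 + 5)/9 = 4.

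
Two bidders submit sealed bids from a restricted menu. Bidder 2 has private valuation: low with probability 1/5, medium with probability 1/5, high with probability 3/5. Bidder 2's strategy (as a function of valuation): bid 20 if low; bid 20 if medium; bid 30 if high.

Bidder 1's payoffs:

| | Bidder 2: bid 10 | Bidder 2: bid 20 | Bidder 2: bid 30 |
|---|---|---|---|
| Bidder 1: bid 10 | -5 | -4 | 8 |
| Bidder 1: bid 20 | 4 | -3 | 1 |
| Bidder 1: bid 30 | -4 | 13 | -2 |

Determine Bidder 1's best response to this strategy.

E[bid 10] = 1/5·(-4) + 1/5·(-4) + 3/5·(8) = 16/5
E[bid 20] = 1/5·(-3) + 1/5·(-3) + 3/5·(1) = -3/5
E[bid 30] = 1/5·(13) + 1/5·(13) + 3/5·(-2) = 4
Best response: bid 30 (4 is the largest).

bid 30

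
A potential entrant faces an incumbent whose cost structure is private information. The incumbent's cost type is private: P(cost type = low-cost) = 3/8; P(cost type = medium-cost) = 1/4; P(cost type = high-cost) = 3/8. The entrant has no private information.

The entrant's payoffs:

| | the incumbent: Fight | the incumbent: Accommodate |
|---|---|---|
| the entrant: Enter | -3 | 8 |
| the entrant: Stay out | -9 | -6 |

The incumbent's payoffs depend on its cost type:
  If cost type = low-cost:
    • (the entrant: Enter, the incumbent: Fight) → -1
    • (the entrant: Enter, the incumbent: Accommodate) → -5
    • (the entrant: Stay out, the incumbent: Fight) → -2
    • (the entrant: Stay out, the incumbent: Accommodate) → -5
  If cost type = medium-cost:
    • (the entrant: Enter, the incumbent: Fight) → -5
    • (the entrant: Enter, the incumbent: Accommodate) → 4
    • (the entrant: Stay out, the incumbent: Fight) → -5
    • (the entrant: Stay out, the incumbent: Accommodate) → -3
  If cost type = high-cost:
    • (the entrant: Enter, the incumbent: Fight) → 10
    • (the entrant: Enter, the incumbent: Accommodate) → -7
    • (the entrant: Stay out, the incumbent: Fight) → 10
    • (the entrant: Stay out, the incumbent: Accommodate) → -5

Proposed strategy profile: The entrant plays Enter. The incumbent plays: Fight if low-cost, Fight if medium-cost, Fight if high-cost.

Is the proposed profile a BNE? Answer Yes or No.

The entrant plays Enter: E[Enter] = 3/8·(-3) + 1/4·(-3) + 3/8·(-3) = -3; E[Stay out] = -9. Best-responding. ✓
The incumbent (cost type low-cost), facing Enter: Fight gives -1, Accommodate gives -5. Proposed Fight is best. ✓
The incumbent (cost type medium-cost), facing Enter: Fight gives -5, Accommodate gives 4. Proposed Fight is not best — profitable deviation exists. ✗
The incumbent (cost type high-cost), facing Enter: Fight gives 10, Accommodate gives -7. Proposed Fight is best. ✓

No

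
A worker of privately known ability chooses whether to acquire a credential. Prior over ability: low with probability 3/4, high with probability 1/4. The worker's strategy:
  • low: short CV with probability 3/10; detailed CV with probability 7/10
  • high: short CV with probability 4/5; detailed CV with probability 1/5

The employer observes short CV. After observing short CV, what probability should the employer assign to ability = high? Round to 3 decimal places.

Apply Bayes' rule using the sender's strategy as the likelihood.
P(short CV) = (3/4)·(3/10) + (1/4)·(4/5) = 17/40
P(high | short CV) = ((1/4)·(4/5)) / (17/40) = (1/5) / (17/40) = 8/17

0.471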